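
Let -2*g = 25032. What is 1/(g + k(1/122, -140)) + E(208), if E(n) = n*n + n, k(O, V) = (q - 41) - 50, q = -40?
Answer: 549790383/12647 ≈ 43472.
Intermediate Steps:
g = -12516 (g = -½*25032 = -12516)
k(O, V) = -131 (k(O, V) = (-40 - 41) - 50 = -81 - 50 = -131)
E(n) = n + n² (E(n) = n² + n = n + n²)
1/(g + k(1/122, -140)) + E(208) = 1/(-12516 - 131) + 208*(1 + 208) = 1/(-12647) + 208*209 = -1/12647 + 43472 = 549790383/12647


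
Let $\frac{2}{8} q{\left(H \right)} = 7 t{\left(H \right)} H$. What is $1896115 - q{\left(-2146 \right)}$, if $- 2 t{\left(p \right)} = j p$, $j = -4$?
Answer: $-256001581$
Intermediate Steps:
$t{\left(p \right)} = 2 p$ ($t{\left(p \right)} = - \frac{\left(-4\right) p}{2} = 2 p$)
$q{\left(H \right)} = 56 H^{2}$ ($q{\left(H \right)} = 4 \cdot 7 \cdot 2 H H = 4 \cdot 14 H H = 4 \cdot 14 H^{2} = 56 H^{2}$)
$1896115 - q{\left(-2146 \right)} = 1896115 - 56 \left(-2146\right)^{2} = 1896115 - 56 \cdot 4605316 = 1896115 - 257897696 = -256001581$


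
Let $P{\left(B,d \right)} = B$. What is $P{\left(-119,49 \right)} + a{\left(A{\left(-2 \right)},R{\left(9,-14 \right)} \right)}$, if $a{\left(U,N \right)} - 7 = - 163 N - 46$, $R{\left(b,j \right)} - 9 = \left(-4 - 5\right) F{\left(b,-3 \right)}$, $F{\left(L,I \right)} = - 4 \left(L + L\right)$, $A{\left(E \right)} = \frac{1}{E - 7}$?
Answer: $-107249$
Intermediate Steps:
$A{\left(E \right)} = \frac{1}{-7 + E}$
$F{\left(L,I \right)} = - 8 L$ ($F{\left(L,I \right)} = - 4 \cdot 2 L = - 8 L$)
$R{\left(b,j \right)} = 9 + 72 b$ ($R{\left(b,j \right)} = 9 + \left(-4 - 5\right) \left(- 8 b\right) = 9 - 9 \left(- 8 b\right) = 9 + 72 b$)
$a{\left(U,N \right)} = -39 - 163 N$ ($a{\left(U,N \right)} = 7 - \left(46 + 163 N\right) = -39 - 163 N$)
$P{\left(-119,49 \right)} + a{\left(A{\left(-2 \right)},R{\left(9,-14 \right)} \right)} = -119 - \left(39 + 163 \left(9 + 72 \cdot 9\right)\right) = -119 - \left(39 + 163 \left(9 + 648\right)\right) = -119 - 107130 = -107249$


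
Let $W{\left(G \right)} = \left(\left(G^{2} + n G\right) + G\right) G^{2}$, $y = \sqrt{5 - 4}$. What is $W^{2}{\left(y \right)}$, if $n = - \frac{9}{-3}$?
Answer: $25$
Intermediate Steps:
$n = 3$ ($n = \left(-9\right) \left(- \frac{1}{3}\right) = 3$)
$y = 1$ ($y = \sqrt{1} = 1$)
$W{\left(G \right)} = G^{2} \left(G^{2} + 4 G\right)$ ($W{\left(G \right)} = \left(\left(G^{2} + 3 G\right) + G\right) G^{2} = \left(G^{2} + 4 G\right) G^{2} = G^{2} \left(G^{2} + 4 G\right)$)
$W^{2}{\left(y \right)} = \left(1^{3} \left(4 + 1\right)\right)^{2} = \left(1 \cdot 5\right)^{2} = 5^{2} = 25$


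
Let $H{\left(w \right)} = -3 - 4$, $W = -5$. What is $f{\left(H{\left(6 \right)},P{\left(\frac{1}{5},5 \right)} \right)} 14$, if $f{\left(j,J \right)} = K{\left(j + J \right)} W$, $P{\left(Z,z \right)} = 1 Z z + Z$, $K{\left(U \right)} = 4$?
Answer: $-280$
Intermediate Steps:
$H{\left(w \right)} = -7$
$P{\left(Z,z \right)} = Z + Z z$ ($P{\left(Z,z \right)} = Z z + Z = Z + Z z$)
$f{\left(j,J \right)} = -20$ ($f{\left(j,J \right)} = 4 \left(-5\right) = -20$)
$f{\left(H{\left(6 \right)},P{\left(\frac{1}{5},5 \right)} \right)} 14 = \left(-20\right) 14 = -280$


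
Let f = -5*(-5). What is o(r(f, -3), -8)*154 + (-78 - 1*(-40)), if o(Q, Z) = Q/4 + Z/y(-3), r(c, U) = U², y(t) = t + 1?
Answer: 1849/2 ≈ 924.50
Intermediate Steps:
y(t) = 1 + t
f = 25
o(Q, Z) = -Z/2 + Q/4 (o(Q, Z) = Q/4 + Z/(1 - 3) = Q*(¼) + Z/(-2) = Q/4 + Z*(-½) = Q/4 - Z/2 = -Z/2 + Q/4)
o(r(f, -3), -8)*154 + (-78 - 1*(-40)) = (-½*(-8) + (¼)*(-3)²)*154 + (-78 - 1*(-40)) = (4 + (¼)*9)*154 + (-78 + 40) = (4 + 9/4)*154 - 38 = (25/4)*154 - 38 = 1925/2 - 38 = 1849/2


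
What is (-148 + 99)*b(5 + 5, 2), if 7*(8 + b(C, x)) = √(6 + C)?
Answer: 364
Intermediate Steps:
b(C, x) = -8 + √(6 + C)/7
(-148 + 99)*b(5 + 5, 2) = (-148 + 99)*(-8 + √(6 + (5 + 5))/7) = -49*(-8 + √(6 + 10)/7) = -49*(-8 + √16/7) = -49*(-8 + (⅐)*4) = -49*(-8 + 4/7) = -49*(-52/7) = 364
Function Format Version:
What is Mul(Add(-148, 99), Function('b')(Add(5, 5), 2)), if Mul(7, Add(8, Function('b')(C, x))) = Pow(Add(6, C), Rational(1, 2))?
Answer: 364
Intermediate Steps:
Function('b')(C, x) = Add(-8, Mul(Rational(1, 7), Pow(Add(6, C), Rational(1, 2))))
Mul(Add(-148, 99), Function('b')(Add(5, 5), 2)) = Mul(Add(-148, 99), Add(-8, Mul(Rational(1, 7), Pow(Add(6, Add(5, 5)), Rational(1, 2))))) = Mul(-49, Add(-8, Mul(Rational(1, 7), Pow(Add(6, 10), Rational(1, 2))))) = Mul(-49, Add(-8, Mul(Rational(1, 7), Pow(16, Rational(1, 2))))) = Mul(-49, Add(-8, Mul(Rational(1, 7), 4))) = Mul(-49, Add(-8, Rational(4, 7))) = Mul(-49, Rational(-52, 7)) = 364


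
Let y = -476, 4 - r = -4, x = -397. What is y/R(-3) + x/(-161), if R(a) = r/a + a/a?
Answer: 231893/805 ≈ 288.07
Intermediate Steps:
r = 8 (r = 4 - 1*(-4) = 4 + 4 = 8)
R(a) = 1 + 8/a (R(a) = 8/a + a/a = 8/a + 1 = 1 + 8/a)
y/R(-3) + x/(-161) = -476*(-3/(8 - 3)) - 397/(-161) = -476/((-1/3*5)) - 397*(-1/161) = -476/(-5/3) + 397/161 = -476*(-3/5) + 397/161 = 1428/5 + 397/161 = 231893/805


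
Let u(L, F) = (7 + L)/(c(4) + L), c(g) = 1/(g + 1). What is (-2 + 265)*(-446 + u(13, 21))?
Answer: -3857684/33 ≈ -1.1690e+5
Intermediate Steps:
c(g) = 1/(1 + g)
u(L, F) = (7 + L)/(1/5 + L) (u(L, F) = (7 + L)/(1/(1 + 4) + L) = (7 + L)/(1/5 + L))
(-2 + 265)*(-446 + u(13, 21)) = (-2 + 265)*(-446 + 5*(7 + 13)/(1 + 5*13)) = 263*(-446 + 5*20/(1 + 65)) = 263*(-446 + 5*20/66) = 263*(-446 + 5*(1/66)*20) = 263*(-446 + 50/33) = 263*(-14668/33) = -3857684/33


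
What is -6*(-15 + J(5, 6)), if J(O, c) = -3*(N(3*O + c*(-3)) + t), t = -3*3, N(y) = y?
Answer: -126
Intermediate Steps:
t = -9
J(O, c) = 27 - 9*O + 9*c (J(O, c) = -3*((3*O + c*(-3)) - 9) = -3*((3*O - 3*c) - 9) = -3*((-3*c + 3*O) - 9) = -3*(-9 - 3*c + 3*O) = 27 - 9*O + 9*c)
-6*(-15 + J(5, 6)) = -6*(-15 + (27 - 9*5 + 9*6)) = -6*(-15 + (27 - 45 + 54)) = -6*(-15 + 36) = -6*21 = -126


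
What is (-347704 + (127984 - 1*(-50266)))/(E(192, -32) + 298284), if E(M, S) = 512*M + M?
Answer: -84727/198390 ≈ -0.42707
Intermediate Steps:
E(M, S) = 513*M
(-347704 + (127984 - 1*(-50266)))/(E(192, -32) + 298284) = (-347704 + (127984 - 1*(-50266)))/(513*192 + 298284) = (-347704 + (127984 + 50266))/(98496 + 298284) = (-347704 + 178250)/396780 = -169454*1/396780 = -84727/198390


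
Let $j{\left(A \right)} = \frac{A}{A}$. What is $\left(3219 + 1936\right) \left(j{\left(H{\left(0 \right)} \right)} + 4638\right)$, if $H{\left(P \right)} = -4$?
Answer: $23914045$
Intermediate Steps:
$j{\left(A \right)} = 1$
$\left(3219 + 1936\right) \left(j{\left(H{\left(0 \right)} \right)} + 4638\right) = \left(3219 + 1936\right) \left(1 + 4638\right) = 5155 \cdot 4639 = 23914045$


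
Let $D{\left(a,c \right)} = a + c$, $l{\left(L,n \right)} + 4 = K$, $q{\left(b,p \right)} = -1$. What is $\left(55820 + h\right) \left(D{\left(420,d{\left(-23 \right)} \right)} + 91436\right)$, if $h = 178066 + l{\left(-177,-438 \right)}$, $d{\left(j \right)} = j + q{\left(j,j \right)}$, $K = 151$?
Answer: $21491718456$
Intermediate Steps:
$d{\left(j \right)} = -1 + j$ ($d{\left(j \right)} = j - 1 = -1 + j$)
$l{\left(L,n \right)} = 147$ ($l{\left(L,n \right)} = -4 + 151 = 147$)
$h = 178213$ ($h = 178066 + 147 = 178213$)
$\left(55820 + h\right) \left(D{\left(420,d{\left(-23 \right)} \right)} + 91436\right) = \left(55820 + 178213\right) \left(\left(420 - 24\right) + 91436\right) = 234033 \left(\left(420 - 24\right) + 91436\right) = 234033 \left(396 + 91436\right) = 234033 \cdot 91832 = 21491718456$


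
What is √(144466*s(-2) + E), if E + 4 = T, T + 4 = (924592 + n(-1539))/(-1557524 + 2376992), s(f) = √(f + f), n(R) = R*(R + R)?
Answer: √(-20352625930 + 5389607532870288*I)/136578 ≈ 380.09 + 380.09*I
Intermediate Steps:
n(R) = 2*R² (n(R) = R*(2*R) = 2*R²)
s(f) = √2*√f (s(f) = √(2*f) = √2*√f)
T = 1191881/409734 (T = -4 + (924592 + 2*(-1539)²)/(-1557524 + 2376992) = -4 + (924592 + 2*2368521)/819468 = -4 + (924592 + 4737042)*(1/819468) = -4 + 5661634*(1/819468) = -4 + 2830817/409734 = 1191881/409734 ≈ 2.9089)
E = -447055/409734 (E = -4 + 1191881/409734 = -447055/409734 ≈ -1.0911)
√(144466*s(-2) + E) = √(144466*(√2*√(-2)) - 447055/409734) = √(144466*(√2*(I*√2)) - 447055/409734) = √(144466*(2*I) - 447055/409734) = √(288932*I - 447055/409734) = √(-447055/409734 + 288932*I)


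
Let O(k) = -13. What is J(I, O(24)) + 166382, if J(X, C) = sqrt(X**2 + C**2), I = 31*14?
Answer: 166382 + 5*sqrt(7541) ≈ 1.6682e+5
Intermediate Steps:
I = 434
J(X, C) = sqrt(C**2 + X**2)
J(I, O(24)) + 166382 = sqrt((-13)**2 + 434**2) + 166382 = sqrt(169 + 188356) + 166382 = sqrt(188525) + 166382 = 5*sqrt(7541) + 166382 = 166382 + 5*sqrt(7541)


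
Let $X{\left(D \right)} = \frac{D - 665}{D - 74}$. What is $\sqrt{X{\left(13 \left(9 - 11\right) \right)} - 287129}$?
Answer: $\frac{i \sqrt{28712209}}{10} \approx 535.84 i$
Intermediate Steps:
$X{\left(D \right)} = \frac{-665 + D}{-74 + D}$
$\sqrt{X{\left(13 \left(9 - 11\right) \right)} - 287129} = \sqrt{\frac{-665 + 13 \left(9 - 11\right)}{-74 + 13 \left(9 - 11\right)} - 287129} = \sqrt{\frac{-665 + 13 \left(-2\right)}{-74 + 13 \left(-2\right)} - 287129} = \sqrt{\frac{-665 - 26}{-74 - 26} - 287129} = \sqrt{\frac{1}{-100} \left(-691\right) - 287129} = \sqrt{\left(- \frac{1}{100}\right) \left(-691\right) - 287129} = \sqrt{\frac{691}{100} - 287129} = \sqrt{- \frac{28712209}{100}} = \frac{i \sqrt{28712209}}{10}$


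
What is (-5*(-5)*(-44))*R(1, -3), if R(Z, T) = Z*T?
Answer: 3300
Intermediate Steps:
R(Z, T) = T*Z
(-5*(-5)*(-44))*R(1, -3) = (-5*(-5)*(-44))*(-3*1) = (25*(-44))*(-3) = -1100*(-3) = 3300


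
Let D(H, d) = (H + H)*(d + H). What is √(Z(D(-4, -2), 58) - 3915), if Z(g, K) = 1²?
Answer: I*√3914 ≈ 62.562*I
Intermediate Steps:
D(H, d) = 2*H*(H + d) (D(H, d) = (2*H)*(H + d) = 2*H*(H + d))
Z(g, K) = 1
√(Z(D(-4, -2), 58) - 3915) = √(1 - 3915) = √(-3914) = I*√3914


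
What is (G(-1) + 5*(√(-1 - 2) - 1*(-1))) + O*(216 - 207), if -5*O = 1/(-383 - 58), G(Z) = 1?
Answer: 1471/245 + 5*I*√3 ≈ 6.0041 + 8.6602*I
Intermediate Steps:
O = 1/2205 (O = -1/(5*(-383 - 58)) = -⅕/(-441) = -⅕*(-1/441) = 1/2205 ≈ 0.00045351)
(G(-1) + 5*(√(-1 - 2) - 1*(-1))) + O*(216 - 207) = (1 + 5*(√(-1 - 2) - 1*(-1))) + (216 - 207)/2205 = (1 + 5*(√(-3) + 1)) + (1/2205)*9 = (1 + 5*(I*√3 + 1)) + 1/245 = (1 + 5*(1 + I*√3)) + 1/245 = (1 + (5 + 5*I*√3)) + 1/245 = (6 + 5*I*√3) + 1/245 = 1471/245 + 5*I*√3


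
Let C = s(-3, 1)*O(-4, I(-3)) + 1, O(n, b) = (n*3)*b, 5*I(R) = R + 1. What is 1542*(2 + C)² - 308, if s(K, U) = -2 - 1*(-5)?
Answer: 11663698/25 ≈ 4.6655e+5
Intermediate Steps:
I(R) = ⅕ + R/5 (I(R) = (R + 1)/5 = (1 + R)/5 = ⅕ + R/5)
s(K, U) = 3 (s(K, U) = -2 + 5 = 3)
O(n, b) = 3*b*n (O(n, b) = (3*n)*b = 3*b*n)
C = 77/5 (C = 3*(3*(⅕ + (⅕)*(-3))*(-4)) + 1 = 3*(3*(⅕ - ⅗)*(-4)) + 1 = 3*(3*(-⅖)*(-4)) + 1 = 3*(24/5) + 1 = 72/5 + 1 = 77/5 ≈ 15.400)
1542*(2 + C)² - 308 = 1542*(2 + 77/5)² - 308 = 1542*(87/5)² - 308 = 1542*(7569/25) - 308 = 11671398/25 - 308 = 11663698/25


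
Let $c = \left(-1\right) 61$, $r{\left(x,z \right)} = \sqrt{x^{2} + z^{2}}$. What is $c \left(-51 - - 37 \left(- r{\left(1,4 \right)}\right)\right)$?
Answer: $3111 + 2257 \sqrt{17} \approx 12417.0$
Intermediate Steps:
$c = -61$
$c \left(-51 - - 37 \left(- r{\left(1,4 \right)}\right)\right) = - 61 \left(-51 - - 37 \left(- \sqrt{1^{2} + 4^{2}}\right)\right) = - 61 \left(-51 - - 37 \left(- \sqrt{1 + 16}\right)\right) = - 61 \left(-51 - - 37 \left(- \sqrt{17}\right)\right) = - 61 \left(-51 - 37 \sqrt{17}\right) = 3111 + 2257 \sqrt{17}$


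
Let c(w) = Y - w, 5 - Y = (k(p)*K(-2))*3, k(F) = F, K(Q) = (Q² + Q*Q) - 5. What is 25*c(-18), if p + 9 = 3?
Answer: 1925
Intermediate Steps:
p = -6 (p = -9 + 3 = -6)
K(Q) = -5 + 2*Q² (K(Q) = (Q² + Q²) - 5 = 2*Q² - 5 = -5 + 2*Q²)
Y = 59 (Y = 5 - (-6*(-5 + 2*(-2)²))*3 = 5 - (-6*(-5 + 2*4))*3 = 5 - (-6*(-5 + 8))*3 = 5 - (-6*3)*3 = 5 - (-18)*3 = 5 - 1*(-54) = 5 + 54 = 59)
c(w) = 59 - w
25*c(-18) = 25*(59 - 1*(-18)) = 25*(59 + 18) = 25*77 = 1925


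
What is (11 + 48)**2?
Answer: 3481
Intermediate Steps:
(11 + 48)**2 = 59**2 = 3481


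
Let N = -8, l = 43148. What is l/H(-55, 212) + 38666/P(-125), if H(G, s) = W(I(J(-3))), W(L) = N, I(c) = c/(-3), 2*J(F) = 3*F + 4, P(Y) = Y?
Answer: -1425707/250 ≈ -5702.8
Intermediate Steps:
J(F) = 2 + 3*F/2 (J(F) = (3*F + 4)/2 = (4 + 3*F)/2 = 2 + 3*F/2)
I(c) = -c/3 (I(c) = c*(-⅓) = -c/3)
W(L) = -8
H(G, s) = -8
l/H(-55, 212) + 38666/P(-125) = 43148/(-8) + 38666/(-125) = 43148*(-⅛) + 38666*(-1/125) = -10787/2 - 38666/125 = -1425707/250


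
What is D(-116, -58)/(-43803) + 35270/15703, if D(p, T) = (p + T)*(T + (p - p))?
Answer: 462152378/229279503 ≈ 2.0157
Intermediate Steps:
D(p, T) = T*(T + p) (D(p, T) = (T + p)*(T + 0) = (T + p)*T = T*(T + p))
D(-116, -58)/(-43803) + 35270/15703 = -58*(-58 - 116)/(-43803) + 35270/15703 = -58*(-174)*(-1/43803) + 35270*(1/15703) = 10092*(-1/43803) + 35270/15703 = -3364/14601 + 35270/15703 = 462152378/229279503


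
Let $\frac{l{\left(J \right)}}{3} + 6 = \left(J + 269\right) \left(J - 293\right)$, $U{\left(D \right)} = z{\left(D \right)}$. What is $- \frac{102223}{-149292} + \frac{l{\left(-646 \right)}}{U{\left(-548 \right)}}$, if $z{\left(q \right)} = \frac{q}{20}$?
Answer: $- \frac{72065436119}{1859364} \approx -38758.0$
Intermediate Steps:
$z{\left(q \right)} = \frac{q}{20}$ ($z{\left(q \right)} = q \frac{1}{20} = \frac{q}{20}$)
$U{\left(D \right)} = \frac{D}{20}$
$l{\left(J \right)} = -18 + 3 \left(-293 + J\right) \left(269 + J\right)$ ($l{\left(J \right)} = -18 + 3 \left(J + 269\right) \left(J - 293\right) = -18 + 3 \left(269 + J\right) \left(-293 + J\right) = -18 + 3 \left(-293 + J\right) \left(269 + J\right)$)
$- \frac{102223}{-149292} + \frac{l{\left(-646 \right)}}{U{\left(-548 \right)}} = - \frac{102223}{-149292} + \frac{-236469 - -46512 + 3 \left(-646\right)^{2}}{\frac{1}{20} \left(-548\right)} = \left(-102223\right) \left(- \frac{1}{149292}\right) + \frac{-236469 + 46512 + 3 \cdot 417316}{- \frac{137}{5}} = \frac{9293}{13572} + \left(-236469 + 46512 + 1251948\right) \left(- \frac{5}{137}\right) = \frac{9293}{13572} + 1061991 \left(- \frac{5}{137}\right) = \frac{9293}{13572} - \frac{5309955}{137} = - \frac{72065436119}{1859364}$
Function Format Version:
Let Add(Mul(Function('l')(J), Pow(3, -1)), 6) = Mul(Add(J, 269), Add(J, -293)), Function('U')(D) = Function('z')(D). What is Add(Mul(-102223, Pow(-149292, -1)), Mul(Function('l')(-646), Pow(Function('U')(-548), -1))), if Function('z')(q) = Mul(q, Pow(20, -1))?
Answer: Rational(-72065436119, 1859364) ≈ -38758.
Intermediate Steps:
Function('z')(q) = Mul(Rational(1, 20), q) (Function('z')(q) = Mul(q, Rational(1, 20)) = Mul(Rational(1, 20), q))
Function('U')(D) = Mul(Rational(1, 20), D)
Function('l')(J) = Add(-18, Mul(3, Add(-293, J), Add(269, J))) (Function('l')(J) = Add(-18, Mul(3, Mul(Add(J, 269), Add(J, -293)))) = Add(-18, Mul(3, Mul(Add(269, J), Add(-293, J)))) = Add(-18, Mul(3, Mul(Add(-293, J), Add(269, J)))) = Add(-18, Mul(3, Add(-293, J), Add(269, J))))
Add(Mul(-102223, Pow(-149292, -1)), Mul(Function('l')(-646), Pow(Function('U')(-548), -1))) = Add(Mul(-102223, Pow(-149292, -1)), Mul(Add(-236469, Mul(-72, -646), Mul(3, Pow(-646, 2))), Pow(Mul(Rational(1, 20), -548), -1))) = Add(Mul(-102223, Rational(-1, 149292)), Mul(Add(-236469, 46512, Mul(3, 417316)), Pow(Rational(-137, 5), -1))) = Add(Rational(9293, 13572), Mul(Add(-236469, 46512, 1251948), Rational(-5, 137))) = Add(Rational(9293, 13572), Mul(1061991, Rational(-5, 137))) = Add(Rational(9293, 13572), Rational(-5309955, 137)) = Rational(-72065436119, 1859364)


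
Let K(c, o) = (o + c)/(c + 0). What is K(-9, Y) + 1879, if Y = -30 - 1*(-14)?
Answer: 16936/9 ≈ 1881.8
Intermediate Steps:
Y = -16 (Y = -30 + 14 = -16)
K(c, o) = (c + o)/c
K(-9, Y) + 1879 = (-9 - 16)/(-9) + 1879 = -⅑*(-25) + 1879 = 25/9 + 1879 = 16936/9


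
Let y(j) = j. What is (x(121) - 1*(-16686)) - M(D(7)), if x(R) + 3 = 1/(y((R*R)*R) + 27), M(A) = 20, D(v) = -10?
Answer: 29519970845/1771588 ≈ 16663.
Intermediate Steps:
x(R) = -3 + 1/(27 + R³) (x(R) = -3 + 1/((R*R)*R + 27) = -3 + 1/(R²*R + 27) = -3 + 1/(R³ + 27) = -3 + 1/(27 + R³))
(x(121) - 1*(-16686)) - M(D(7)) = ((-80 - 3*121³)/(27 + 121³) - 1*(-16686)) - 1*20 = ((-80 - 3*1771561)/(27 + 1771561) + 16686) - 20 = ((-80 - 5314683)/1771588 + 16686) - 20 = ((1/1771588)*(-5314763) + 16686) - 20 = (-5314763/1771588 + 16686) - 20 = 29555402605/1771588 - 20 = 29519970845/1771588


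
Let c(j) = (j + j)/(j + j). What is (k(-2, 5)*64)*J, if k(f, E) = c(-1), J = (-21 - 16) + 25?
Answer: -768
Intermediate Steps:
J = -12 (J = -37 + 25 = -12)
c(j) = 1 (c(j) = (2*j)/((2*j)) = (2*j)*(1/(2*j)) = 1)
k(f, E) = 1
(k(-2, 5)*64)*J = (1*64)*(-12) = 64*(-12) = -768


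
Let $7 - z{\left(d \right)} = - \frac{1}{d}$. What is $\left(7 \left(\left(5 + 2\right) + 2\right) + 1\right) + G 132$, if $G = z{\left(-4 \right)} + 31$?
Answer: $5047$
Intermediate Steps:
$z{\left(d \right)} = 7 + \frac{1}{d}$ ($z{\left(d \right)} = 7 - - \frac{1}{d} = 7 + \frac{1}{d}$)
$G = \frac{151}{4}$ ($G = \left(7 + \frac{1}{-4}\right) + 31 = \left(7 - \frac{1}{4}\right) + 31 = \frac{27}{4} + 31 = \frac{151}{4} \approx 37.75$)
$\left(7 \left(\left(5 + 2\right) + 2\right) + 1\right) + G 132 = \left(7 \left(\left(5 + 2\right) + 2\right) + 1\right) + \frac{151}{4} \cdot 132 = \left(7 \left(7 + 2\right) + 1\right) + 4983 = \left(7 \cdot 9 + 1\right) + 4983 = \left(63 + 1\right) + 4983 = 64 + 4983 = 5047$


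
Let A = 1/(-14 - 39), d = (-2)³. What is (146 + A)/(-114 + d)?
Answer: -7737/6466 ≈ -1.1966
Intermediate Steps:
d = -8
A = -1/53 (A = 1/(-53) = -1/53 ≈ -0.018868)
(146 + A)/(-114 + d) = (146 - 1/53)/(-114 - 8) = (7737/53)/(-122) = (7737/53)*(-1/122) = -7737/6466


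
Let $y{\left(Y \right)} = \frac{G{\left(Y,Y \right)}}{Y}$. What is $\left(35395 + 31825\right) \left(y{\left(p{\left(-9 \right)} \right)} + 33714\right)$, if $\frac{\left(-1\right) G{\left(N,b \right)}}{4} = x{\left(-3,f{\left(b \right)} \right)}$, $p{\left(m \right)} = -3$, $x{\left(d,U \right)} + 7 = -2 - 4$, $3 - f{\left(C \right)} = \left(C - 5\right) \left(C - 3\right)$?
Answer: $\frac{6795269800}{3} \approx 2.2651 \cdot 10^{9}$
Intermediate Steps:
$f{\left(C \right)} = 3 - \left(-5 + C\right) \left(-3 + C\right)$ ($f{\left(C \right)} = 3 - \left(C - 5\right) \left(C - 3\right) = 3 - \left(-5 + C\right) \left(-3 + C\right)$)
$x{\left(d,U \right)} = -13$ ($x{\left(d,U \right)} = -7 - 6 = -13$)
$G{\left(N,b \right)} = 52$ ($G{\left(N,b \right)} = \left(-4\right) \left(-13\right) = 52$)
$y{\left(Y \right)} = \frac{52}{Y}$
$\left(35395 + 31825\right) \left(y{\left(p{\left(-9 \right)} \right)} + 33714\right) = \left(35395 + 31825\right) \left(\frac{52}{-3} + 33714\right) = 67220 \left(52 \left(- \frac{1}{3}\right) + 33714\right) = 67220 \left(- \frac{52}{3} + 33714\right) = 67220 \cdot \frac{101090}{3} = \frac{6795269800}{3}$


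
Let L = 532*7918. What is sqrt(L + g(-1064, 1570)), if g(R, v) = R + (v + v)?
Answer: 2*sqrt(1053613) ≈ 2052.9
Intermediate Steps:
g(R, v) = R + 2*v
L = 4212376
sqrt(L + g(-1064, 1570)) = sqrt(4212376 + (-1064 + 2*1570)) = sqrt(4212376 + (-1064 + 3140)) = sqrt(4212376 + 2076) = sqrt(4214452) = 2*sqrt(1053613)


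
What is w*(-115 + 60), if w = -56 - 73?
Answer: 7095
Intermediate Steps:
w = -129
w*(-115 + 60) = -129*(-115 + 60) = -129*(-55) = 7095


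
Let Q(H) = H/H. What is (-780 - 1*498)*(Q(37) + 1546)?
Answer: -1977066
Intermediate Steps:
Q(H) = 1
(-780 - 1*498)*(Q(37) + 1546) = (-780 - 1*498)*(1 + 1546) = (-780 - 498)*1547 = -1278*1547 = -1977066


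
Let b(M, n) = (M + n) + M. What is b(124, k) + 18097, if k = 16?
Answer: 18361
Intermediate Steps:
b(M, n) = n + 2*M
b(124, k) + 18097 = (16 + 2*124) + 18097 = (16 + 248) + 18097 = 264 + 18097 = 18361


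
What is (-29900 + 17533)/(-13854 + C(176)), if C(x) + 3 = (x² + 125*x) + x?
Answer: -12367/39295 ≈ -0.31472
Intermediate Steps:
C(x) = -3 + x² + 126*x (C(x) = -3 + ((x² + 125*x) + x) = -3 + (x² + 126*x) = -3 + x² + 126*x)
(-29900 + 17533)/(-13854 + C(176)) = (-29900 + 17533)/(-13854 + (-3 + 176² + 126*176)) = -12367/(-13854 + (-3 + 30976 + 22176)) = -12367/(-13854 + 53149) = -12367/39295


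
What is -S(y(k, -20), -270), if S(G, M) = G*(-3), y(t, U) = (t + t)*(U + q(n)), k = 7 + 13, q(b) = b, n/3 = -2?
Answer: -3120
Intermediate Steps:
n = -6 (n = 3*(-2) = -6)
k = 20
y(t, U) = 2*t*(-6 + U) (y(t, U) = (t + t)*(U - 6) = (2*t)*(-6 + U) = 2*t*(-6 + U))
S(G, M) = -3*G
-S(y(k, -20), -270) = -(-3)*2*20*(-6 - 20) = -(-3)*2*20*(-26) = -(-3)*(-1040) = -1*3120 = -3120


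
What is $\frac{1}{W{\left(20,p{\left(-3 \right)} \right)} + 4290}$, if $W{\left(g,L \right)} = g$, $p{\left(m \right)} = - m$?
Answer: $\frac{1}{4310} \approx 0.00023202$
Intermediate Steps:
$\frac{1}{W{\left(20,p{\left(-3 \right)} \right)} + 4290} = \frac{1}{20 + 4290} = \frac{1}{4310}$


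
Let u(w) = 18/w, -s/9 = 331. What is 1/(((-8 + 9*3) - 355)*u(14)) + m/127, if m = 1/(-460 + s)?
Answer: -437185/188677296 ≈ -0.0023171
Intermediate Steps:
s = -2979 (s = -9*331 = -2979)
m = -1/3439 (m = 1/(-460 - 2979) = 1/(-3439) = -1/3439 ≈ -0.00029078)
1/(((-8 + 9*3) - 355)*u(14)) + m/127 = 1/(((-8 + 9*3) - 355)*((18/14))) - 1/3439/127 = 1/(((-8 + 27) - 355)*((18*(1/14)))) - 1/3439*1/127 = 1/((19 - 355)*(9/7)) - 1/436753 = (7/9)/(-336) - 1/436753 = -1/336*7/9 - 1/436753 = -1/432 - 1/436753 = -437185/188677296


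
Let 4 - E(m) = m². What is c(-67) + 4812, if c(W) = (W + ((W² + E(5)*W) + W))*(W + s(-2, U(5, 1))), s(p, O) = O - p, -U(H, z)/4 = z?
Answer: -392766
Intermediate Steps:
E(m) = 4 - m²
U(H, z) = -4*z
c(W) = (-2 + W)*(W² - 19*W) (c(W) = (W + ((W² + (4 - 1*5²)*W) + W))*(W + (-4*1 - 1*(-2))) = (W + ((W² + (4 - 1*25)*W) + W))*(W + (-4 + 2)) = (W + ((W² + (4 - 25)*W) + W))*(W - 2) = (W + ((W² - 21*W) + W))*(-2 + W) = (W + (W² - 20*W))*(-2 + W) = (W² - 19*W)*(-2 + W) = (-2 + W)*(W² - 19*W))
c(-67) + 4812 = -67*(38 + (-67)² - 21*(-67)) + 4812 = -67*(38 + 4489 + 1407) + 4812 = -67*5934 + 4812 = -397578 + 4812 = -392766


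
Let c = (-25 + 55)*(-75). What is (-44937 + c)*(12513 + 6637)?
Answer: -903631050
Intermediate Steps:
c = -2250 (c = 30*(-75) = -2250)
(-44937 + c)*(12513 + 6637) = (-44937 - 2250)*(12513 + 6637) = -47187*19150 = -903631050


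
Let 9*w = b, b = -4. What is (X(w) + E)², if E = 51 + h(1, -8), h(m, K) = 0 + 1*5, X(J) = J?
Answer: 250000/81 ≈ 3086.4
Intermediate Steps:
w = -4/9 (w = (⅑)*(-4) = -4/9 ≈ -0.44444)
h(m, K) = 5 (h(m, K) = 0 + 5 = 5)
E = 56 (E = 51 + 5 = 56)
(X(w) + E)² = (-4/9 + 56)² = (500/9)² = 250000/81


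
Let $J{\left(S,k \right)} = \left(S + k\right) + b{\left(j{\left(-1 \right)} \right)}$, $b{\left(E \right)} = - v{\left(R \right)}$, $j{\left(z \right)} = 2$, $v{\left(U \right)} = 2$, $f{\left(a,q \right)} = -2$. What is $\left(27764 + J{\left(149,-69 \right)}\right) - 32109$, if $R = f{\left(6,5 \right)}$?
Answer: $-4267$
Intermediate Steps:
$R = -2$
$b{\left(E \right)} = -2$ ($b{\left(E \right)} = \left(-1\right) 2 = -2$)
$J{\left(S,k \right)} = -2 + S + k$ ($J{\left(S,k \right)} = \left(S + k\right) - 2 = -2 + S + k$)
$\left(27764 + J{\left(149,-69 \right)}\right) - 32109 = \left(27764 - -78\right) - 32109 = \left(27764 + 78\right) - 32109 = 27842 - 32109 = -4267$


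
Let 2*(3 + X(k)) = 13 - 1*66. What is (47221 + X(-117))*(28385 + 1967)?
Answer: 1432356408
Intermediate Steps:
X(k) = -59/2 (X(k) = -3 + (13 - 1*66)/2 = -3 + (13 - 66)/2 = -3 + (1/2)*(-53) = -3 - 53/2 = -59/2)
(47221 + X(-117))*(28385 + 1967) = (47221 - 59/2)*(28385 + 1967) = (94383/2)*30352 = 1432356408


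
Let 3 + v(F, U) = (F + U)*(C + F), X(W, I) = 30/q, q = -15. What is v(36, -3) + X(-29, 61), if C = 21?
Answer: 1876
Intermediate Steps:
X(W, I) = -2 (X(W, I) = 30/(-15) = 30*(-1/15) = -2)
v(F, U) = -3 + (21 + F)*(F + U) (v(F, U) = -3 + (F + U)*(21 + F) = -3 + (21 + F)*(F + U))
v(36, -3) + X(-29, 61) = (-3 + 36² + 21*36 + 21*(-3) + 36*(-3)) - 2 = (-3 + 1296 + 756 - 63 - 108) - 2 = 1878 - 2 = 1876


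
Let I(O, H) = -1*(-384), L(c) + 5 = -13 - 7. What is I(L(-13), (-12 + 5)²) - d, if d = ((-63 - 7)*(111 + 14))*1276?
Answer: 11165384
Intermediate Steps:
L(c) = -25 (L(c) = -5 + (-13 - 7) = -5 - 20 = -25)
I(O, H) = 384
d = -11165000 (d = -70*125*1276 = -8750*1276 = -11165000)
I(L(-13), (-12 + 5)²) - d = 384 - 1*(-11165000) = 384 + 11165000 = 11165384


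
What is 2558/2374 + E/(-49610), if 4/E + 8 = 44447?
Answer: 1409853713831/1308441251865 ≈ 1.0775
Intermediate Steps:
E = 4/44439 (E = 4/(-8 + 44447) = 4/44439 ≈ 9.0011e-5)
2558/2374 + E/(-49610) = 2558/2374 + (4/44439)/(-49610) = 2558*(1/2374) + (4/44439)*(-1/49610) = 1279/1187 - 2/1102309395 = 1409853713831/1308441251865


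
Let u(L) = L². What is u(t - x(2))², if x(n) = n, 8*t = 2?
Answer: 2401/256 ≈ 9.3789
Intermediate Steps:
t = ¼ (t = (⅛)*2 = ¼ ≈ 0.25000)
u(t - x(2))² = ((¼ - 1*2)²)² = ((¼ - 2)²)² = ((-7/4)²)² = (49/16)² = 2401/256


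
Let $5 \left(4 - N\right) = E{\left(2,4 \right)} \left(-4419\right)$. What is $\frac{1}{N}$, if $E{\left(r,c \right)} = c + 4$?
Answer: $\frac{5}{35372} \approx 0.00014135$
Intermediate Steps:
$E{\left(r,c \right)} = 4 + c$
$N = \frac{35372}{5}$ ($N = 4 - \frac{\left(4 + 4\right) \left(-4419\right)}{5} = 4 - \frac{8 \left(-4419\right)}{5} = 4 - - \frac{35352}{5} = 4 + \frac{35352}{5} = \frac{35372}{5} \approx 7074.4$)
$\frac{1}{N} = \frac{1}{\frac{35372}{5}} = \frac{5}{35372}$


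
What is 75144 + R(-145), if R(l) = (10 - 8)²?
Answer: 75148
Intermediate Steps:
R(l) = 4 (R(l) = 2² = 4)
75144 + R(-145) = 75144 + 4 = 75148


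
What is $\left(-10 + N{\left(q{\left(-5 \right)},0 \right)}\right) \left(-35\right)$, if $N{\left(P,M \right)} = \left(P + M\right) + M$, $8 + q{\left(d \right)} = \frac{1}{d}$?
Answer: $637$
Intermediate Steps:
$q{\left(d \right)} = -8 + \frac{1}{d}$
$N{\left(P,M \right)} = P + 2 M$ ($N{\left(P,M \right)} = \left(M + P\right) + M = P + 2 M$)
$\left(-10 + N{\left(q{\left(-5 \right)},0 \right)}\right) \left(-35\right) = \left(-10 + \left(\left(-8 + \frac{1}{-5}\right) + 2 \cdot 0\right)\right) \left(-35\right) = \left(-10 + \left(\left(-8 - \frac{1}{5}\right) + 0\right)\right) \left(-35\right) = \left(-10 + \left(- \frac{41}{5} + 0\right)\right) \left(-35\right) = \left(-10 - \frac{41}{5}\right) \left(-35\right) = \left(- \frac{91}{5}\right) \left(-35\right) = 637$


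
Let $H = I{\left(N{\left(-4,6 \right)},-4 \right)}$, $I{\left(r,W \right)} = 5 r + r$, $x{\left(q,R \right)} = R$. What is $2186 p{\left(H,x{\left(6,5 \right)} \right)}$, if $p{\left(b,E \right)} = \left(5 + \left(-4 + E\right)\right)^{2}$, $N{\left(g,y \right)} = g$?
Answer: $78696$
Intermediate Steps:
$I{\left(r,W \right)} = 6 r$
$H = -24$ ($H = 6 \left(-4\right) = -24$)
$p{\left(b,E \right)} = \left(1 + E\right)^{2}$
$2186 p{\left(H,x{\left(6,5 \right)} \right)} = 2186 \left(1 + 5\right)^{2} = 2186 \cdot 6^{2} = 2186 \cdot 36 = 78696$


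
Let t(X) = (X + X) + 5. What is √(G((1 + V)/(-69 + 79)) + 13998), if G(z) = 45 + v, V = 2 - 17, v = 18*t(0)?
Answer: √14133 ≈ 118.88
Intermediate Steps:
t(X) = 5 + 2*X (t(X) = 2*X + 5 = 5 + 2*X)
v = 90 (v = 18*(5 + 2*0) = 18*(5 + 0) = 18*5 = 90)
V = -15
G(z) = 135 (G(z) = 45 + 90 = 135)
√(G((1 + V)/(-69 + 79)) + 13998) = √(135 + 13998) = √14133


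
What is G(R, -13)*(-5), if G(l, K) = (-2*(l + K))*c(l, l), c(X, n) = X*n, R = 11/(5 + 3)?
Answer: -56265/256 ≈ -219.79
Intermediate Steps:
R = 11/8 ≈ 1.3750
G(l, K) = l²*(-2*K - 2*l) (G(l, K) = (-2*(l + K))*(l*l) = (-2*(K + l))*l² = (-2*K - 2*l)*l² = l²*(-2*K - 2*l))
G(R, -13)*(-5) = (2*(11/8)²*(-1*(-13) - 1*11/8))*(-5) = (2*(121/64)*(13 - 11/8))*(-5) = (2*(121/64)*(93/8))*(-5) = (11253/256)*(-5) = -56265/256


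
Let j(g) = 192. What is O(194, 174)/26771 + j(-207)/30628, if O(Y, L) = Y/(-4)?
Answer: 96173/21577426 ≈ 0.0044571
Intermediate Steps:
O(Y, L) = -Y/4 (O(Y, L) = Y*(-¼) = -Y/4)
O(194, 174)/26771 + j(-207)/30628 = -¼*194/26771 + 192/30628 = -97/2*1/26771 + 192*(1/30628) = -97/53542 + 48/7657 = 96173/21577426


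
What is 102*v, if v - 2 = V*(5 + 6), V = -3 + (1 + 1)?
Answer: -918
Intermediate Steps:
V = -1 (V = -3 + 2 = -1)
v = -9 (v = 2 - (5 + 6) = 2 - 1*11 = 2 - 11 = -9)
102*v = 102*(-9) = -918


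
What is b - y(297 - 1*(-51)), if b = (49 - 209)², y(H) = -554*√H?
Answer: 25600 + 1108*√87 ≈ 35935.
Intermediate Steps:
b = 25600 (b = (-160)² = 25600)
b - y(297 - 1*(-51)) = 25600 - (-554)*√(297 - 1*(-51)) = 25600 - (-554)*√(297 + 51) = 25600 - (-554)*√348 = 25600 - (-554)*2*√87 = 25600 - (-1108)*√87 = 25600 + 1108*√87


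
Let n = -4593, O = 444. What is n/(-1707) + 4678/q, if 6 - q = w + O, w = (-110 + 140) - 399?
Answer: -2556143/39261 ≈ -65.106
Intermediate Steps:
w = -369 (w = 30 - 399 = -369)
q = -69 (q = 6 - (-369 + 444) = 6 - 1*75 = 6 - 75 = -69)
n/(-1707) + 4678/q = -4593/(-1707) + 4678/(-69) = -4593*(-1/1707) + 4678*(-1/69) = 1531/569 - 4678/69 = -2556143/39261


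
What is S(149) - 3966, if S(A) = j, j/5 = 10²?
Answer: -3466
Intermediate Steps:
j = 500 (j = 5*10² = 5*100 = 500)
S(A) = 500
S(149) - 3966 = 500 - 3966 = -3466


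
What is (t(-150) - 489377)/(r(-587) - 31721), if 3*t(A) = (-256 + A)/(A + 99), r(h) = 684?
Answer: 74874275/4748661 ≈ 15.767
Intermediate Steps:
t(A) = (-256 + A)/(3*(99 + A)) (t(A) = ((-256 + A)/(A + 99))/3 = ((-256 + A)/(99 + A))/3 = (-256 + A)/(3*(99 + A)))
(t(-150) - 489377)/(r(-587) - 31721) = ((-256 - 150)/(3*(99 - 150)) - 489377)/(684 - 31721) = ((⅓)*(-406)/(-51) - 489377)/(-31037) = ((⅓)*(-1/51)*(-406) - 489377)*(-1/31037) = (406/153 - 489377)*(-1/31037) = -74874275/153*(-1/31037) = 74874275/4748661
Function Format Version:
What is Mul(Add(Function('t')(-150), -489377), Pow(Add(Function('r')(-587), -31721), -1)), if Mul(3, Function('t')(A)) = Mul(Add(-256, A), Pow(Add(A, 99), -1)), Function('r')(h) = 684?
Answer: Rational(74874275, 4748661) ≈ 15.767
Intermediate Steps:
Function('t')(A) = Mul(Rational(1, 3), Pow(Add(99, A), -1), Add(-256, A)) (Function('t')(A) = Mul(Rational(1, 3), Mul(Add(-256, A), Pow(Add(A, 99), -1))) = Mul(Rational(1, 3), Mul(Add(-256, A), Pow(Add(99, A), -1))) = Mul(Rational(1, 3), Mul(Pow(Add(99, A), -1), Add(-256, A))) = Mul(Rational(1, 3), Pow(Add(99, A), -1), Add(-256, A)))
Mul(Add(Function('t')(-150), -489377), Pow(Add(Function('r')(-587), -31721), -1)) = Mul(Add(Mul(Rational(1, 3), Pow(Add(99, -150), -1), Add(-256, -150)), -489377), Pow(Add(684, -31721), -1)) = Mul(Add(Mul(Rational(1, 3), Pow(-51, -1), -406), -489377), Pow(-31037, -1)) = Mul(Add(Mul(Rational(1, 3), Rational(-1, 51), -406), -489377), Rational(-1, 31037)) = Mul(Add(Rational(406, 153), -489377), Rational(-1, 31037)) = Mul(Rational(-74874275, 153), Rational(-1, 31037)) = Rational(74874275, 4748661)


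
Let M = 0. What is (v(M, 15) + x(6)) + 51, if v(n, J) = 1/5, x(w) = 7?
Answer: 291/5 ≈ 58.200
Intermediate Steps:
v(n, J) = ⅕
(v(M, 15) + x(6)) + 51 = (⅕ + 7) + 51 = 36/5 + 51 = 291/5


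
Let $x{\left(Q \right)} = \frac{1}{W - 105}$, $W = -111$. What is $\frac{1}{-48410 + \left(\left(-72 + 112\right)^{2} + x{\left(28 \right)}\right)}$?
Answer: $- \frac{216}{10110961} \approx -2.1363 \cdot 10^{-5}$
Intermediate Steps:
$x{\left(Q \right)} = - \frac{1}{216}$ ($x{\left(Q \right)} = \frac{1}{-111 - 105} = \frac{1}{-216} = - \frac{1}{216}$)
$\frac{1}{-48410 + \left(\left(-72 + 112\right)^{2} + x{\left(28 \right)}\right)} = \frac{1}{-48410 - \left(\frac{1}{216} - \left(-72 + 112\right)^{2}\right)} = \frac{1}{-48410 - \left(\frac{1}{216} - 40^{2}\right)} = \frac{1}{-48410 + \left(1600 - \frac{1}{216}\right)} = \frac{1}{-48410 + \frac{345599}{216}} = \frac{1}{- \frac{10110961}{216}} = - \frac{216}{10110961}$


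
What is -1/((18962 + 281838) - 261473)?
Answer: -1/39327 ≈ -2.5428e-5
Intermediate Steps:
-1/((18962 + 281838) - 261473) = -1/(300800 - 261473) = -1/39327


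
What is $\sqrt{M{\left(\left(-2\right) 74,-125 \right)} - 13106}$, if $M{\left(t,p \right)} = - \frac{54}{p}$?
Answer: $\frac{2 i \sqrt{2047745}}{25} \approx 114.48 i$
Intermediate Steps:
$\sqrt{M{\left(\left(-2\right) 74,-125 \right)} - 13106} = \sqrt{- \frac{54}{-125} - 13106} = \sqrt{\left(-54\right) \left(- \frac{1}{125}\right) - 13106} = \sqrt{\frac{54}{125} - 13106} = \sqrt{- \frac{1638196}{125}} = \frac{2 i \sqrt{2047745}}{25}$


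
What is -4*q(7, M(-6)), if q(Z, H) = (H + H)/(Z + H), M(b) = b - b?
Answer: 0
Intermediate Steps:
M(b) = 0
q(Z, H) = 2*H/(H + Z) (q(Z, H) = (2*H)/(H + Z) = 2*H/(H + Z))
-4*q(7, M(-6)) = -8*0/(0 + 7) = -8*0/7 = -4*0 = 0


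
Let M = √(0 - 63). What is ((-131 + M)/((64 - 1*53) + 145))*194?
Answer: -12707/78 + 97*I*√7/26 ≈ -162.91 + 9.8707*I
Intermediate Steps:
M = 3*I*√7 (M = √(-63) = 3*I*√7 ≈ 7.9373*I)
((-131 + M)/((64 - 1*53) + 145))*194 = ((-131 + 3*I*√7)/((64 - 1*53) + 145))*194 = ((-131 + 3*I*√7)/((64 - 53) + 145))*194 = ((-131 + 3*I*√7)/(11 + 145))*194 = ((-131 + 3*I*√7)/156)*194 = ((-131 + 3*I*√7)*(1/156))*194 = (-131/156 + I*√7/52)*194 = -12707/78 + 97*I*√7/26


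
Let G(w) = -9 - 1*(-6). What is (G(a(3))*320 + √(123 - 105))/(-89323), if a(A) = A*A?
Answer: 960/89323 - 3*√2/89323 ≈ 0.010700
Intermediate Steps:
a(A) = A²
G(w) = -3 (G(w) = -9 + 6 = -3)
(G(a(3))*320 + √(123 - 105))/(-89323) = (-3*320 + √(123 - 105))/(-89323) = (-960 + √18)*(-1/89323) = (-960 + 3*√2)*(-1/89323) = 960/89323 - 3*√2/89323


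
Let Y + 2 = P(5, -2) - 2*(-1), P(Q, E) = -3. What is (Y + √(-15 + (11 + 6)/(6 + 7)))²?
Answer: (39 - I*√2314)²/169 ≈ -4.6923 - 22.202*I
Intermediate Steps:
Y = -3 (Y = -2 + (-3 - 2*(-1)) = -2 + (-3 + 2) = -2 - 1 = -3)
(Y + √(-15 + (11 + 6)/(6 + 7)))² = (-3 + √(-15 + (11 + 6)/(6 + 7)))² = (-3 + √(-15 + 17/13))² = (-3 + √(-178/13))² = (-3 + I*√2314/13)²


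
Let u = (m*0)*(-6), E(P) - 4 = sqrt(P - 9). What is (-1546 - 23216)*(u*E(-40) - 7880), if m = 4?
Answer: 195124560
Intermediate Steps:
E(P) = 4 + sqrt(-9 + P) (E(P) = 4 + sqrt(P - 9) = 4 + sqrt(-9 + P))
u = 0 (u = (4*0)*(-6) = 0*(-6) = 0)
(-1546 - 23216)*(u*E(-40) - 7880) = (-1546 - 23216)*(0*(4 + sqrt(-9 - 40)) - 7880) = -24762*(0*(4 + sqrt(-49)) - 7880) = -24762*(0*(4 + 7*I) - 7880) = -24762*(0 - 7880) = -24762*(-7880) = 195124560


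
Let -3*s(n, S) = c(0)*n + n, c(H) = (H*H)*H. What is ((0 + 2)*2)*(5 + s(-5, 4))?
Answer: 80/3 ≈ 26.667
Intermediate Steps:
c(H) = H³ (c(H) = H²*H = H³)
s(n, S) = -n/3 (s(n, S) = -(0³*n + n)/3 = -(0*n + n)/3 = -(0 + n)/3 = -n/3)
((0 + 2)*2)*(5 + s(-5, 4)) = ((0 + 2)*2)*(5 - ⅓*(-5)) = (2*2)*(5 + 5/3) = 4*(20/3) = 80/3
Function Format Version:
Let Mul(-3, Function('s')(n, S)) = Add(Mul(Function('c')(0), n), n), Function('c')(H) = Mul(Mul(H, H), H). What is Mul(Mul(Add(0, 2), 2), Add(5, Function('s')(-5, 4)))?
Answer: Rational(80, 3) ≈ 26.667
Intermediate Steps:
Function('c')(H) = Pow(H, 3) (Function('c')(H) = Mul(Pow(H, 2), H) = Pow(H, 3))
Function('s')(n, S) = Mul(Rational(-1, 3), n) (Function('s')(n, S) = Mul(Rational(-1, 3), Add(Mul(Pow(0, 3), n), n)) = Mul(Rational(-1, 3), Add(Mul(0, n), n)) = Mul(Rational(-1, 3), Add(0, n)) = Mul(Rational(-1, 3), n))
Mul(Mul(Add(0, 2), 2), Add(5, Function('s')(-5, 4))) = Mul(Mul(Add(0, 2), 2), Add(5, Mul(Rational(-1, 3), -5))) = Mul(Mul(2, 2), Add(5, Rational(5, 3))) = Mul(4, Rational(20, 3)) = Rational(80, 3)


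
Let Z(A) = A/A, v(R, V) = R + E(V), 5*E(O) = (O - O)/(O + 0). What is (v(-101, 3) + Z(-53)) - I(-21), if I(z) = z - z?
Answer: -100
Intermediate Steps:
E(O) = 0 (E(O) = ((O - O)/(O + 0))/5 = (0/O)/5 = (⅕)*0 = 0)
v(R, V) = R (v(R, V) = R + 0 = R)
I(z) = 0
Z(A) = 1
(v(-101, 3) + Z(-53)) - I(-21) = (-101 + 1) - 1*0 = -100 + 0 = -100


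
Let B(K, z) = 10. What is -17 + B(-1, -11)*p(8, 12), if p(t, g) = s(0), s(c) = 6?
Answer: 43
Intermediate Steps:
p(t, g) = 6
-17 + B(-1, -11)*p(8, 12) = -17 + 10*6 = -17 + 60 = 43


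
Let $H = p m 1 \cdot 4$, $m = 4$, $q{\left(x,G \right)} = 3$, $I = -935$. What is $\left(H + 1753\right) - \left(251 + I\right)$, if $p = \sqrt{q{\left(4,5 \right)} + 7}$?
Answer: $2437 + 16 \sqrt{10} \approx 2487.6$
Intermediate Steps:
$p = \sqrt{10}$ ($p = \sqrt{3 + 7} = \sqrt{10} \approx 3.1623$)
$H = 16 \sqrt{10}$ ($H = \sqrt{10} \cdot 4 \cdot 1 \cdot 4 = 4 \sqrt{10} \cdot 4 = 16 \sqrt{10} \approx 50.596$)
$\left(H + 1753\right) - \left(251 + I\right) = \left(16 \sqrt{10} + 1753\right) - -684 = \left(1753 + 16 \sqrt{10}\right) + \left(-251 + 935\right) = \left(1753 + 16 \sqrt{10}\right) + 684 = 2437 + 16 \sqrt{10}$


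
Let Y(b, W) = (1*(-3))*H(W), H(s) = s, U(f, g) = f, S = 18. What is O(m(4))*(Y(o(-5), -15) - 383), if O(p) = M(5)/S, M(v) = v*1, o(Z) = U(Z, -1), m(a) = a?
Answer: -845/9 ≈ -93.889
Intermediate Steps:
o(Z) = Z
M(v) = v
Y(b, W) = -3*W (Y(b, W) = (1*(-3))*W = -3*W)
O(p) = 5/18
O(m(4))*(Y(o(-5), -15) - 383) = 5*(-3*(-15) - 383)/18 = 5*(45 - 383)/18 = (5/18)*(-338) = -845/9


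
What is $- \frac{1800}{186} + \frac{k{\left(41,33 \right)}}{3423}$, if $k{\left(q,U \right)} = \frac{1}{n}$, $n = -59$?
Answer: $- \frac{60587131}{6260667} \approx -9.6774$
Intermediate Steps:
$k{\left(q,U \right)} = - \frac{1}{59}$ ($k{\left(q,U \right)} = \frac{1}{-59} = - \frac{1}{59}$)
$- \frac{1800}{186} + \frac{k{\left(41,33 \right)}}{3423} = - \frac{1800}{186} - \frac{1}{59 \cdot 3423} = \left(-1800\right) \frac{1}{186} - \frac{1}{201957} = - \frac{300}{31} - \frac{1}{201957} = - \frac{60587131}{6260667}$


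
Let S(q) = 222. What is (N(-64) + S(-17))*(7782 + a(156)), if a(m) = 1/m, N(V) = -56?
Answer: 100761419/78 ≈ 1.2918e+6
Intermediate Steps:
(N(-64) + S(-17))*(7782 + a(156)) = (-56 + 222)*(7782 + 1/156) = 166*(7782 + 1/156) = 166*(1213993/156) = 100761419/78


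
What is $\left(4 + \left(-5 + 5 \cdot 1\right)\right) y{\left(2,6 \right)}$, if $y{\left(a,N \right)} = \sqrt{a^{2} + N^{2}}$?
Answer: $8 \sqrt{10} \approx 25.298$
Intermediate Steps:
$y{\left(a,N \right)} = \sqrt{N^{2} + a^{2}}$
$\left(4 + \left(-5 + 5 \cdot 1\right)\right) y{\left(2,6 \right)} = \left(4 + \left(-5 + 5 \cdot 1\right)\right) \sqrt{6^{2} + 2^{2}} = \left(4 + \left(-5 + 5\right)\right) \sqrt{36 + 4} = \left(4 + 0\right) \sqrt{40} = 4 \cdot 2 \sqrt{10} = 8 \sqrt{10}$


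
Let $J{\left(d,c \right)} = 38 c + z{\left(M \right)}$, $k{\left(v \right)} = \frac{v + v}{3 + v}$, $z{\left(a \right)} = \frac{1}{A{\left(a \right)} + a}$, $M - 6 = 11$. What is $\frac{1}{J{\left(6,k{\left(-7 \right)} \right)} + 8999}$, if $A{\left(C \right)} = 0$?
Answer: $\frac{17}{155245} \approx 0.0001095$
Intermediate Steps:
$M = 17$ ($M = 6 + 11 = 17$)
$z{\left(a \right)} = \frac{1}{a}$ ($z{\left(a \right)} = \frac{1}{0 + a} = \frac{1}{a}$)
$k{\left(v \right)} = \frac{2 v}{3 + v}$
$J{\left(d,c \right)} = \frac{1}{17} + 38 c$ ($J{\left(d,c \right)} = 38 c + \frac{1}{17} = \frac{1}{17} + 38 c$)
$\frac{1}{J{\left(6,k{\left(-7 \right)} \right)} + 8999} = \frac{1}{\left(\frac{1}{17} + 38 \cdot 2 \left(-7\right) \frac{1}{3 - 7}\right) + 8999} = \frac{1}{\left(\frac{1}{17} + 38 \cdot 2 \left(-7\right) \frac{1}{-4}\right) + 8999} = \frac{1}{\left(\frac{1}{17} + 38 \cdot 2 \left(-7\right) \left(- \frac{1}{4}\right)\right) + 8999} = \frac{1}{\left(\frac{1}{17} + 38 \cdot \frac{7}{2}\right) + 8999} = \frac{1}{\left(\frac{1}{17} + 133\right) + 8999} = \frac{1}{\frac{2262}{17} + 8999} = \frac{1}{\frac{155245}{17}} = \frac{17}{155245}$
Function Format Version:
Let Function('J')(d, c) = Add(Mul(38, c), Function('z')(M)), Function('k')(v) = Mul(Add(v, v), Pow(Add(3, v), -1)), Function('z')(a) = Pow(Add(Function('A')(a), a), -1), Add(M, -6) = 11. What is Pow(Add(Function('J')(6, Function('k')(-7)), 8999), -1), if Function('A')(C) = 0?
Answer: Rational(17, 155245) ≈ 0.00010950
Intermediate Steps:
M = 17 (M = Add(6, 11) = 17)
Function('z')(a) = Pow(a, -1) (Function('z')(a) = Pow(Add(0, a), -1) = Pow(a, -1))
Function('k')(v) = Mul(2, v, Pow(Add(3, v), -1)) (Function('k')(v) = Mul(Mul(2, v), Pow(Add(3, v), -1)) = Mul(2, v, Pow(Add(3, v), -1)))
Function('J')(d, c) = Add(Rational(1, 17), Mul(38, c)) (Function('J')(d, c) = Add(Mul(38, c), Pow(17, -1)) = Add(Mul(38, c), Rational(1, 17)) = Add(Rational(1, 17), Mul(38, c)))
Pow(Add(Function('J')(6, Function('k')(-7)), 8999), -1) = Pow(Add(Add(Rational(1, 17), Mul(38, Mul(2, -7, Pow(Add(3, -7), -1)))), 8999), -1) = Pow(Add(Add(Rational(1, 17), Mul(38, Mul(2, -7, Pow(-4, -1)))), 8999), -1) = Pow(Add(Add(Rational(1, 17), Mul(38, Mul(2, -7, Rational(-1, 4)))), 8999), -1) = Pow(Add(Add(Rational(1, 17), Mul(38, Rational(7, 2))), 8999), -1) = Pow(Add(Add(Rational(1, 17), 133), 8999), -1) = Pow(Add(Rational(2262, 17), 8999), -1) = Pow(Rational(155245, 17), -1) = Rational(17, 155245)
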